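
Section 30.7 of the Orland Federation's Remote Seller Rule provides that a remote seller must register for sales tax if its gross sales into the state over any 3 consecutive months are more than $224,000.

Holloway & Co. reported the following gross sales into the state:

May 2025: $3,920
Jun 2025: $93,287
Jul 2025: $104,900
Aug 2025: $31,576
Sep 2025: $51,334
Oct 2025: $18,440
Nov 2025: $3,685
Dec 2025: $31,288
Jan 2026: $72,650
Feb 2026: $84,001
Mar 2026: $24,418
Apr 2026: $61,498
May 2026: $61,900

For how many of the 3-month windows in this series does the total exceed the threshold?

1

May 2025–Jul 2025: $3,920 + $93,287 + $104,900 = $202,107 (under)
Jun 2025–Aug 2025: $93,287 + $104,900 + $31,576 = $229,763 (over)
Jul 2025–Sep 2025: $104,900 + $31,576 + $51,334 = $187,810 (under)
Aug 2025–Oct 2025: $31,576 + $51,334 + $18,440 = $101,350 (under)
Sep 2025–Nov 2025: $51,334 + $18,440 + $3,685 = $73,459 (under)
Oct 2025–Dec 2025: $18,440 + $3,685 + $31,288 = $53,413 (under)
Nov 2025–Jan 2026: $3,685 + $31,288 + $72,650 = $107,623 (under)
Dec 2025–Feb 2026: $31,288 + $72,650 + $84,001 = $187,939 (under)
Jan 2026–Mar 2026: $72,650 + $84,001 + $24,418 = $181,069 (under)
Feb 2026–Apr 2026: $84,001 + $24,418 + $61,498 = $169,917 (under)
Mar 2026–May 2026: $24,418 + $61,498 + $61,900 = $147,816 (under)
1 window exceeds the threshold.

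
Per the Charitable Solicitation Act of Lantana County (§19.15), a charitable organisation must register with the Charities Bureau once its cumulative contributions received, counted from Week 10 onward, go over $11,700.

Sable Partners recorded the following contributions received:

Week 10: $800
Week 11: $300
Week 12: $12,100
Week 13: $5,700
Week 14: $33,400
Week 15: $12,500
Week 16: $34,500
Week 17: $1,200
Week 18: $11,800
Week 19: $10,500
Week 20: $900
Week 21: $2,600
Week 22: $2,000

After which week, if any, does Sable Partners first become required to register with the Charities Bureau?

Through Week 10: $800
Through Week 11: $1,100
Through Week 12: $13,200 ← exceeds threshold

Week 12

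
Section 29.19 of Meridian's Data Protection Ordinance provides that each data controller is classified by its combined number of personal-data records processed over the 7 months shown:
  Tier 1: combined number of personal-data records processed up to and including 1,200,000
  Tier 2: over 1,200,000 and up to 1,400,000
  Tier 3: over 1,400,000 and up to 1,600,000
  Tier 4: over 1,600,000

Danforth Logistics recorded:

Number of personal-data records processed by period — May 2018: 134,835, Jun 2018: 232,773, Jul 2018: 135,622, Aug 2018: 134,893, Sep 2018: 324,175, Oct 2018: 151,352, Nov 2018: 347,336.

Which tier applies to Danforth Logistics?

Tier 3

Combined number of personal-data records processed: 134,835 + 232,773 + 135,622 + 134,893 + 324,175 + 151,352 + 347,336 = 1,460,986.
1,400,000 < 1,460,986 ≤ 1,600,000, so Tier 3 applies.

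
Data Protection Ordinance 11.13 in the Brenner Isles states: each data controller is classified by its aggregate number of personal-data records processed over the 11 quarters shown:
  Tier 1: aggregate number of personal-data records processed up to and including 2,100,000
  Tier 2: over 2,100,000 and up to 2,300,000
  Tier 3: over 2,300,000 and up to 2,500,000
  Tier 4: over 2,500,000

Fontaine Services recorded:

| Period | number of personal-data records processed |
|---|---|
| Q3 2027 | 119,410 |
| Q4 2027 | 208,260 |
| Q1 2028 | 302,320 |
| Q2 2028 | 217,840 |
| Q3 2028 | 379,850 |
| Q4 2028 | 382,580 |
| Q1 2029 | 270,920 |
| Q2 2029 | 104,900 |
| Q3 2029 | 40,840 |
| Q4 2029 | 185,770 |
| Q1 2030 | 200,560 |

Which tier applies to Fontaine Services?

Tier 3

Aggregate number of personal-data records processed: 119,410 + 208,260 + 302,320 + 217,840 + 379,850 + 382,580 + 270,920 + 104,900 + 40,840 + 185,770 + 200,560 = 2,413,250.
2,300,000 < 2,413,250 ≤ 2,500,000, so Tier 3 applies.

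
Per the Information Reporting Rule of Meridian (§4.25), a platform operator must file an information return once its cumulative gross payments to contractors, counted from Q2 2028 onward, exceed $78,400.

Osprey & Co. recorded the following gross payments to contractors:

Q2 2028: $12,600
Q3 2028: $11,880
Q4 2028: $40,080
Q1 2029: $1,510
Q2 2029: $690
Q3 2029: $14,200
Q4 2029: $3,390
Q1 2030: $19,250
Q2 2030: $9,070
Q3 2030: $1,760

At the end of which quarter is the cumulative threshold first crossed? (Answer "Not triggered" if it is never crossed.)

Through Q2 2028: $12,600
Through Q3 2028: $24,480
Through Q4 2028: $64,560
Through Q1 2029: $66,070
Through Q2 2029: $66,760
Through Q3 2029: $80,960 ← exceeds threshold

Q3 2029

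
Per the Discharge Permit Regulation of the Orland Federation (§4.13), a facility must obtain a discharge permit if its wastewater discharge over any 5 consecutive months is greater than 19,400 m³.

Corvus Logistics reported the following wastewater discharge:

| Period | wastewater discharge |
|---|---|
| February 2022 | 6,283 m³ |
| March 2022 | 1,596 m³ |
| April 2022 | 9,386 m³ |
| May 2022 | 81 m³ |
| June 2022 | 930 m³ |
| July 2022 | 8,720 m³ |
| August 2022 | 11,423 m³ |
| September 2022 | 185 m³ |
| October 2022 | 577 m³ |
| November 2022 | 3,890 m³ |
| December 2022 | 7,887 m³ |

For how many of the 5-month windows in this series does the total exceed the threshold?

February 2022–June 2022: 6,283 m³ + 1,596 m³ + 9,386 m³ + 81 m³ + 930 m³ = 18,276 m³ (under)
March 2022–July 2022: 1,596 m³ + 9,386 m³ + 81 m³ + 930 m³ + 8,720 m³ = 20,713 m³ (over)
April 2022–August 2022: 9,386 m³ + 81 m³ + 930 m³ + 8,720 m³ + 11,423 m³ = 30,540 m³ (over)
May 2022–September 2022: 81 m³ + 930 m³ + 8,720 m³ + 11,423 m³ + 185 m³ = 21,339 m³ (over)
June 2022–October 2022: 930 m³ + 8,720 m³ + 11,423 m³ + 185 m³ + 577 m³ = 21,835 m³ (over)
July 2022–November 2022: 8,720 m³ + 11,423 m³ + 185 m³ + 577 m³ + 3,890 m³ = 24,795 m³ (over)
August 2022–December 2022: 11,423 m³ + 185 m³ + 577 m³ + 3,890 m³ + 7,887 m³ = 23,962 m³ (over)
6 windows exceed the threshold.

6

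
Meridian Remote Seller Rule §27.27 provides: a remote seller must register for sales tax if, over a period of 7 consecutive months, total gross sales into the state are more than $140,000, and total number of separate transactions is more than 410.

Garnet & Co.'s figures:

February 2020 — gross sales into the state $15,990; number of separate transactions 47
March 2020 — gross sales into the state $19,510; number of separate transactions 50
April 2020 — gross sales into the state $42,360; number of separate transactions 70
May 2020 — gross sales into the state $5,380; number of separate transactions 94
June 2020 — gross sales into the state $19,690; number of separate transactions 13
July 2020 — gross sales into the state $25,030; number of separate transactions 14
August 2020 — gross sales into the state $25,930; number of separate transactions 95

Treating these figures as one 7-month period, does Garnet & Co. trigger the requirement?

Total gross sales into the state: $15,990 + $19,510 + $42,360 + $5,380 + $19,690 + $25,030 + $25,930 = $153,890 (> $140,000).
Total number of separate transactions: 47 + 50 + 70 + 94 + 13 + 14 + 95 = 383 (≤ 410).
The test is 'and': the rule requires both, and at least one is not exceeded.

No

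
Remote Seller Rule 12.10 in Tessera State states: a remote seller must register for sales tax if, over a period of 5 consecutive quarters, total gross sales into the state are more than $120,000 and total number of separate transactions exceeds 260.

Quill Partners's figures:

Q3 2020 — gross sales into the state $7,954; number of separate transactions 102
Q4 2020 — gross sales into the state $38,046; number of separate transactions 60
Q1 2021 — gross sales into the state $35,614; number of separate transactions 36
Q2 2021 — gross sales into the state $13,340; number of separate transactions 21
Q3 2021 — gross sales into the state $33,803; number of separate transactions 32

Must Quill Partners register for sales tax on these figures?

No

Total gross sales into the state: $7,954 + $38,046 + $35,614 + $13,340 + $33,803 = $128,757 (> $120,000).
Total number of separate transactions: 102 + 60 + 36 + 21 + 32 = 251 (≤ 260).
The test is 'and': the rule requires both, and at least one is not exceeded.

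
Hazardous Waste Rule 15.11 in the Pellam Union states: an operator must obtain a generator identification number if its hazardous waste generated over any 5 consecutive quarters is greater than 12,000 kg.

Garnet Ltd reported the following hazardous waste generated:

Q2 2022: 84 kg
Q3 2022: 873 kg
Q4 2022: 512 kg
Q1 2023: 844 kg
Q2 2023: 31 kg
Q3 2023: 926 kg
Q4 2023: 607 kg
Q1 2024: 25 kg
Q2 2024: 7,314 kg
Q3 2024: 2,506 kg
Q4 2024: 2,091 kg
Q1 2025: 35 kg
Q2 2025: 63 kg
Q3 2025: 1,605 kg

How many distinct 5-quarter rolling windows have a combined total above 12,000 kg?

Q2 2022–Q2 2023: 84 kg + 873 kg + 512 kg + 844 kg + 31 kg = 2,344 kg (under)
Q3 2022–Q3 2023: 873 kg + 512 kg + 844 kg + 31 kg + 926 kg = 3,186 kg (under)
Q4 2022–Q4 2023: 512 kg + 844 kg + 31 kg + 926 kg + 607 kg = 2,920 kg (under)
Q1 2023–Q1 2024: 844 kg + 31 kg + 926 kg + 607 kg + 25 kg = 2,433 kg (under)
Q2 2023–Q2 2024: 31 kg + 926 kg + 607 kg + 25 kg + 7,314 kg = 8,903 kg (under)
Q3 2023–Q3 2024: 926 kg + 607 kg + 25 kg + 7,314 kg + 2,506 kg = 11,378 kg (under)
Q4 2023–Q4 2024: 607 kg + 25 kg + 7,314 kg + 2,506 kg + 2,091 kg = 12,543 kg (over)
Q1 2024–Q1 2025: 25 kg + 7,314 kg + 2,506 kg + 2,091 kg + 35 kg = 11,971 kg (under)
Q2 2024–Q2 2025: 7,314 kg + 2,506 kg + 2,091 kg + 35 kg + 63 kg = 12,009 kg (over)
Q3 2024–Q3 2025: 2,506 kg + 2,091 kg + 35 kg + 63 kg + 1,605 kg = 6,300 kg (under)
2 windows exceed the threshold.

2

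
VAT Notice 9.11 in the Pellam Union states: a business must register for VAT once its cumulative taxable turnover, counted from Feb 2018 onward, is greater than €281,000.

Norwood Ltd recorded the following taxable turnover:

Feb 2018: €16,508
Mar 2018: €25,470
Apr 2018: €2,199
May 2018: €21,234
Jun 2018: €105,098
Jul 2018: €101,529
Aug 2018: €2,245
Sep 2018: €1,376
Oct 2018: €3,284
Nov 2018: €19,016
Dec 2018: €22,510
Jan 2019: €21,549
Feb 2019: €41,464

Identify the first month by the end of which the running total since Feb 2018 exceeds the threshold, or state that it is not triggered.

Nov 2018

Through Feb 2018: €16,508
Through Mar 2018: €41,978
Through Apr 2018: €44,177
Through May 2018: €65,411
Through Jun 2018: €170,509
Through Jul 2018: €272,038
Through Aug 2018: €274,283
Through Sep 2018: €275,659
Through Oct 2018: €278,943
Through Nov 2018: €297,959 ← exceeds threshold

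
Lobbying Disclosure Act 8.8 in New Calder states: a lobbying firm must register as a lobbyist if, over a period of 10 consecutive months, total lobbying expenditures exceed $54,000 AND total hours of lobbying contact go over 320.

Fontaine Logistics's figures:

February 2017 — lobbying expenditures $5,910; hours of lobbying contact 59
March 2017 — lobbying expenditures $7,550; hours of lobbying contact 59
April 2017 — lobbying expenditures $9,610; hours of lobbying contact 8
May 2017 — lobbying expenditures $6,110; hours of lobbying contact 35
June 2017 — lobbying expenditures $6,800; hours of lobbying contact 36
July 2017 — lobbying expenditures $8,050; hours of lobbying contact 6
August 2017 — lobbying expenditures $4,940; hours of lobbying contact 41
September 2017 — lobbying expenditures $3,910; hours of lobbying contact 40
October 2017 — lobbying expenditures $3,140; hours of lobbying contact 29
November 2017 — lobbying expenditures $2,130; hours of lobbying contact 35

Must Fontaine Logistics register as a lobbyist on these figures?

Total lobbying expenditures: $5,910 + $7,550 + $9,610 + $6,110 + $6,800 + $8,050 + $4,940 + $3,910 + $3,140 + $2,130 = $58,150 (> $54,000).
Total hours of lobbying contact: 59 + 59 + 8 + 35 + 36 + 6 + 41 + 40 + 29 + 35 = 348 (> 320).
The test is 'and': both thresholds are exceeded.

Yes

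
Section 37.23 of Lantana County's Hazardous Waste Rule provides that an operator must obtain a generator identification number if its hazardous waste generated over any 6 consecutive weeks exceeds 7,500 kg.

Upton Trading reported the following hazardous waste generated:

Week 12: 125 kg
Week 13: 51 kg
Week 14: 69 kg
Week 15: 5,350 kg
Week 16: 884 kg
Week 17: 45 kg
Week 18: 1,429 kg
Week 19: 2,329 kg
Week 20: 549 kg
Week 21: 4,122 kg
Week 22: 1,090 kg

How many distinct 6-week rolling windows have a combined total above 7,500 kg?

Week 12–Week 17: 125 kg + 51 kg + 69 kg + 5,350 kg + 884 kg + 45 kg = 6,524 kg (under)
Week 13–Week 18: 51 kg + 69 kg + 5,350 kg + 884 kg + 45 kg + 1,429 kg = 7,828 kg (over)
Week 14–Week 19: 69 kg + 5,350 kg + 884 kg + 45 kg + 1,429 kg + 2,329 kg = 10,106 kg (over)
Week 15–Week 20: 5,350 kg + 884 kg + 45 kg + 1,429 kg + 2,329 kg + 549 kg = 10,586 kg (over)
Week 16–Week 21: 884 kg + 45 kg + 1,429 kg + 2,329 kg + 549 kg + 4,122 kg = 9,358 kg (over)
Week 17–Week 22: 45 kg + 1,429 kg + 2,329 kg + 549 kg + 4,122 kg + 1,090 kg = 9,564 kg (over)
5 windows exceed the threshold.

5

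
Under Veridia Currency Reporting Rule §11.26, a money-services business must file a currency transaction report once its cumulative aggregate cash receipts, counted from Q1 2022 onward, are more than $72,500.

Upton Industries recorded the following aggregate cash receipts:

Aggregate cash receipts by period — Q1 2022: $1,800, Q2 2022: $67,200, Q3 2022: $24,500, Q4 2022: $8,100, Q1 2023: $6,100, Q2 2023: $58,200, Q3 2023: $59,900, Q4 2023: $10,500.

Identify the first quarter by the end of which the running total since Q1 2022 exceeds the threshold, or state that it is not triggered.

Q3 2022

Through Q1 2022: $1,800
Through Q2 2022: $69,000
Through Q3 2022: $93,500 ← exceeds threshold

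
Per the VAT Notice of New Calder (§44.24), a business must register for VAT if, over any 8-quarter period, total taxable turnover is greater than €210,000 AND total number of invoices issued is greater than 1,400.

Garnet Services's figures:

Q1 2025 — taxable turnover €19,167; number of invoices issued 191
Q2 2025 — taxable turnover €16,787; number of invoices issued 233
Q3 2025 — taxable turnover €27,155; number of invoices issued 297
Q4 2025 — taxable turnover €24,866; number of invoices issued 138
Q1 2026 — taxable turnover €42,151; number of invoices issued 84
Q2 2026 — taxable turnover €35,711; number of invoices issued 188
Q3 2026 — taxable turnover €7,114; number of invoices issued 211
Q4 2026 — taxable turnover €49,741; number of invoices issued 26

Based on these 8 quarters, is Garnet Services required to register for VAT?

Total taxable turnover: €19,167 + €16,787 + €27,155 + €24,866 + €42,151 + €35,711 + €7,114 + €49,741 = €222,692 (> €210,000).
Total number of invoices issued: 191 + 233 + 297 + 138 + 84 + 188 + 211 + 26 = 1,368 (≤ 1,400).
The test is 'and': the rule requires both, and at least one is not exceeded.

No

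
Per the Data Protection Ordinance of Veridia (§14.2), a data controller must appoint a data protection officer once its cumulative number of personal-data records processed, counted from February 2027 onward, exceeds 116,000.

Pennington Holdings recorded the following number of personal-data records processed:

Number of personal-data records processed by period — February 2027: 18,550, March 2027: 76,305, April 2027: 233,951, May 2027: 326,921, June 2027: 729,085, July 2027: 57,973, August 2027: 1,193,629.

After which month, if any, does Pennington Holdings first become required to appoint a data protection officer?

Through February 2027: 18,550
Through March 2027: 94,855
Through April 2027: 328,806 ← exceeds threshold

April 2027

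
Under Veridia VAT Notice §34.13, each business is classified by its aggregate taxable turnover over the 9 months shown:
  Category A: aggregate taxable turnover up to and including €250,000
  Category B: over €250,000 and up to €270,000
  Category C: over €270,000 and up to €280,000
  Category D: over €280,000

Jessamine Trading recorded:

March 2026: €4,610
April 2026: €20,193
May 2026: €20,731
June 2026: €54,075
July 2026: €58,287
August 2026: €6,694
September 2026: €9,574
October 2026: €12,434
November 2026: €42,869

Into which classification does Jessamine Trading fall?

Category A

Aggregate taxable turnover: €4,610 + €20,193 + €20,731 + €54,075 + €58,287 + €6,694 + €9,574 + €12,434 + €42,869 = €229,467.
€229,467 ≤ €250,000, so Category A applies.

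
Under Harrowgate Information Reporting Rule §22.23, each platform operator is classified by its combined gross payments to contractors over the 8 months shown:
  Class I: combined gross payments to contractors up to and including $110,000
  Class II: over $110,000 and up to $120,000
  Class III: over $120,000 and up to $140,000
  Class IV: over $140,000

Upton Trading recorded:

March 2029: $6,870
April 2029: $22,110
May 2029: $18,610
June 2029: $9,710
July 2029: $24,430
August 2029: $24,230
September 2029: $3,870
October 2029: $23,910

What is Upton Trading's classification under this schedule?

Combined gross payments to contractors: $6,870 + $22,110 + $18,610 + $9,710 + $24,430 + $24,230 + $3,870 + $23,910 = $133,740.
$120,000 < $133,740 ≤ $140,000, so Class III applies.

Class III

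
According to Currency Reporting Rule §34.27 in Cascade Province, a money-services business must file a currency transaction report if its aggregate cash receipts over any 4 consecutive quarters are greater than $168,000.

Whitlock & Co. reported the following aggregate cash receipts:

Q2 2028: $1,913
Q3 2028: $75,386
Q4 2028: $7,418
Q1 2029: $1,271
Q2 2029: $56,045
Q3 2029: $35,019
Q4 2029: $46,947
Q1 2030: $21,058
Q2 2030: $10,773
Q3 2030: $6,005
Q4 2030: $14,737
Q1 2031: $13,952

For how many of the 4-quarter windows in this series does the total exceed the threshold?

Q2 2028–Q1 2029: $1,913 + $75,386 + $7,418 + $1,271 = $85,988 (under)
Q3 2028–Q2 2029: $75,386 + $7,418 + $1,271 + $56,045 = $140,120 (under)
Q4 2028–Q3 2029: $7,418 + $1,271 + $56,045 + $35,019 = $99,753 (under)
Q1 2029–Q4 2029: $1,271 + $56,045 + $35,019 + $46,947 = $139,282 (under)
Q2 2029–Q1 2030: $56,045 + $35,019 + $46,947 + $21,058 = $159,069 (under)
Q3 2029–Q2 2030: $35,019 + $46,947 + $21,058 + $10,773 = $113,797 (under)
Q4 2029–Q3 2030: $46,947 + $21,058 + $10,773 + $6,005 = $84,783 (under)
Q1 2030–Q4 2030: $21,058 + $10,773 + $6,005 + $14,737 = $52,573 (under)
Q2 2030–Q1 2031: $10,773 + $6,005 + $14,737 + $13,952 = $45,467 (under)
0 windows exceed the threshold.

0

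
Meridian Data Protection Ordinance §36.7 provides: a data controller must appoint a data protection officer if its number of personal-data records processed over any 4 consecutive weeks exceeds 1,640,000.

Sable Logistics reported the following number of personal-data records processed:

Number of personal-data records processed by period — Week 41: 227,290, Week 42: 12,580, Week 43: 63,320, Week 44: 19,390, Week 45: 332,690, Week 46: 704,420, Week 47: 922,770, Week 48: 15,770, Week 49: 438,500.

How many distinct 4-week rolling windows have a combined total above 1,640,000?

3

Week 41–Week 44: 227,290 + 12,580 + 63,320 + 19,390 = 322,580 (under)
Week 42–Week 45: 12,580 + 63,320 + 19,390 + 332,690 = 427,980 (under)
Week 43–Week 46: 63,320 + 19,390 + 332,690 + 704,420 = 1,119,820 (under)
Week 44–Week 47: 19,390 + 332,690 + 704,420 + 922,770 = 1,979,270 (over)
Week 45–Week 48: 332,690 + 704,420 + 922,770 + 15,770 = 1,975,650 (over)
Week 46–Week 49: 704,420 + 922,770 + 15,770 + 438,500 = 2,081,460 (over)
3 windows exceed the threshold.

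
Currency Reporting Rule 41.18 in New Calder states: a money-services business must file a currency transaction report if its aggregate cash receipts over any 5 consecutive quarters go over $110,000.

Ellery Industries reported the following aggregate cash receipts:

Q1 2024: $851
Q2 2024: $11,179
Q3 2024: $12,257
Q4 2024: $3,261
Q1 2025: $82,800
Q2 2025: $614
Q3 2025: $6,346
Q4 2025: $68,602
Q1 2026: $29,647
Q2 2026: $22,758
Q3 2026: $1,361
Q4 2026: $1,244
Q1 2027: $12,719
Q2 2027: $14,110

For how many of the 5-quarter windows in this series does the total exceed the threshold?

Q1 2024–Q1 2025: $851 + $11,179 + $12,257 + $3,261 + $82,800 = $110,348 (over)
Q2 2024–Q2 2025: $11,179 + $12,257 + $3,261 + $82,800 + $614 = $110,111 (over)
Q3 2024–Q3 2025: $12,257 + $3,261 + $82,800 + $614 + $6,346 = $105,278 (under)
Q4 2024–Q4 2025: $3,261 + $82,800 + $614 + $6,346 + $68,602 = $161,623 (over)
Q1 2025–Q1 2026: $82,800 + $614 + $6,346 + $68,602 + $29,647 = $188,009 (over)
Q2 2025–Q2 2026: $614 + $6,346 + $68,602 + $29,647 + $22,758 = $127,967 (over)
Q3 2025–Q3 2026: $6,346 + $68,602 + $29,647 + $22,758 + $1,361 = $128,714 (over)
Q4 2025–Q4 2026: $68,602 + $29,647 + $22,758 + $1,361 + $1,244 = $123,612 (over)
Q1 2026–Q1 2027: $29,647 + $22,758 + $1,361 + $1,244 + $12,719 = $67,729 (under)
Q2 2026–Q2 2027: $22,758 + $1,361 + $1,244 + $12,719 + $14,110 = $52,192 (under)
7 windows exceed the threshold.

7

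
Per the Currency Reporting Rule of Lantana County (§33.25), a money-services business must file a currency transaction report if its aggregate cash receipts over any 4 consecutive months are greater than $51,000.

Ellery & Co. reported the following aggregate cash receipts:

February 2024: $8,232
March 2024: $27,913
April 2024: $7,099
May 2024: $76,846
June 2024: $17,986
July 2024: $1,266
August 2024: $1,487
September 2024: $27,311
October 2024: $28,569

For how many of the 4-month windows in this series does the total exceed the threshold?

5

February 2024–May 2024: $8,232 + $27,913 + $7,099 + $76,846 = $120,090 (over)
March 2024–June 2024: $27,913 + $7,099 + $76,846 + $17,986 = $129,844 (over)
April 2024–July 2024: $7,099 + $76,846 + $17,986 + $1,266 = $103,197 (over)
May 2024–August 2024: $76,846 + $17,986 + $1,266 + $1,487 = $97,585 (over)
June 2024–September 2024: $17,986 + $1,266 + $1,487 + $27,311 = $48,050 (under)
July 2024–October 2024: $1,266 + $1,487 + $27,311 + $28,569 = $58,633 (over)
5 windows exceed the threshold.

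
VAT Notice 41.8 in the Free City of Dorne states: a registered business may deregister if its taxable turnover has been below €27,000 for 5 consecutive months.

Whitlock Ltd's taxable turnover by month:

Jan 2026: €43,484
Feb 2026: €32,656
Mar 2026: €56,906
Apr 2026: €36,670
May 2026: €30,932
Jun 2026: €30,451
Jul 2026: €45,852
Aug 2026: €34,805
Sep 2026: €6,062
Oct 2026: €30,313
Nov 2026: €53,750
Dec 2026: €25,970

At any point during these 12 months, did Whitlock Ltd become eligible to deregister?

Months below €27,000: Sep 2026, Dec 2026.
Longest run of consecutive months below the threshold: 1.
1 < 5, so Whitlock Ltd never became eligible.

No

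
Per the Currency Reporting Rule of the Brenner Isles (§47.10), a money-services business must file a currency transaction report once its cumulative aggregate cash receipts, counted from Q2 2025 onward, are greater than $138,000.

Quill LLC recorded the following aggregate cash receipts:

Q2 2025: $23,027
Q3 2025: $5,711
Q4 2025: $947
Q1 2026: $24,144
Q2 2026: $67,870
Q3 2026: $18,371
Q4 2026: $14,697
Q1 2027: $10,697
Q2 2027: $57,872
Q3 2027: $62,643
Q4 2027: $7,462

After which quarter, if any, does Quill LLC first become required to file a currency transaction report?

Q3 2026

Through Q2 2025: $23,027
Through Q3 2025: $28,738
Through Q4 2025: $29,685
Through Q1 2026: $53,829
Through Q2 2026: $121,699
Through Q3 2026: $140,070 ← exceeds threshold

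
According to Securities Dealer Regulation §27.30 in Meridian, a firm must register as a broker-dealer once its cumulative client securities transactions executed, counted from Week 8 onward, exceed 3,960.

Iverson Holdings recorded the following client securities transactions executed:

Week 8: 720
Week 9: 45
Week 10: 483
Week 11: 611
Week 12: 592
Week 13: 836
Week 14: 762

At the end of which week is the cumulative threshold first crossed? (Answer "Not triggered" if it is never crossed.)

Week 14

Through Week 8: 720
Through Week 9: 765
Through Week 10: 1,248
Through Week 11: 1,859
Through Week 12: 2,451
Through Week 13: 3,287
Through Week 14: 4,049 ← exceeds threshold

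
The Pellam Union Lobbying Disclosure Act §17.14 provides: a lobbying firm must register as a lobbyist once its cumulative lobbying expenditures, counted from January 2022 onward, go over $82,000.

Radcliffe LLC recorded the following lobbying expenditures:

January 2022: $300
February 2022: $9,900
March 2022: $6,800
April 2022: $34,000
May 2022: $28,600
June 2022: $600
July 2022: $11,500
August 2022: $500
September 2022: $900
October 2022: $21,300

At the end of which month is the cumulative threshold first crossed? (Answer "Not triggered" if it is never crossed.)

July 2022

Through January 2022: $300
Through February 2022: $10,200
Through March 2022: $17,000
Through April 2022: $51,000
Through May 2022: $79,600
Through June 2022: $80,200
Through July 2022: $91,700 ← exceeds threshold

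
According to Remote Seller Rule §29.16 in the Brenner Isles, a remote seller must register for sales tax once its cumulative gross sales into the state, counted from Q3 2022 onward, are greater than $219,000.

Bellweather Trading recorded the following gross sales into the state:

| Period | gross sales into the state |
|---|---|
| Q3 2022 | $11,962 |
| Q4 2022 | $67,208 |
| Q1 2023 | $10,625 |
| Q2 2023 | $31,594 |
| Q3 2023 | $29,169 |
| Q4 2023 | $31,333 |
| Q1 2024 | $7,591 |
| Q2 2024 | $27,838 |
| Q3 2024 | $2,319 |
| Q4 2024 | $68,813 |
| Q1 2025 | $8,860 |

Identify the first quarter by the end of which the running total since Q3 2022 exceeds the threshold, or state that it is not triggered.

Q3 2024

Through Q3 2022: $11,962
Through Q4 2022: $79,170
Through Q1 2023: $89,795
Through Q2 2023: $121,389
Through Q3 2023: $150,558
Through Q4 2023: $181,891
Through Q1 2024: $189,482
Through Q2 2024: $217,320
Through Q3 2024: $219,639 ← exceeds threshold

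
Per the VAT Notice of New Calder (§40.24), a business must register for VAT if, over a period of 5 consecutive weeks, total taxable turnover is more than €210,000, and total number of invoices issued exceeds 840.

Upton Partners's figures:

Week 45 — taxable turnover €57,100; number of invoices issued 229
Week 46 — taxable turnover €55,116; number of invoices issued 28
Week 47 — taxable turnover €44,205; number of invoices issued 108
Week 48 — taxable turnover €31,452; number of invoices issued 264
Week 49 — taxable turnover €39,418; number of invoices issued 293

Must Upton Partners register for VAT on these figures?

Total taxable turnover: €57,100 + €55,116 + €44,205 + €31,452 + €39,418 = €227,291 (> €210,000).
Total number of invoices issued: 229 + 28 + 108 + 264 + 293 = 922 (> 840).
The test is 'and': both thresholds are exceeded.

Yes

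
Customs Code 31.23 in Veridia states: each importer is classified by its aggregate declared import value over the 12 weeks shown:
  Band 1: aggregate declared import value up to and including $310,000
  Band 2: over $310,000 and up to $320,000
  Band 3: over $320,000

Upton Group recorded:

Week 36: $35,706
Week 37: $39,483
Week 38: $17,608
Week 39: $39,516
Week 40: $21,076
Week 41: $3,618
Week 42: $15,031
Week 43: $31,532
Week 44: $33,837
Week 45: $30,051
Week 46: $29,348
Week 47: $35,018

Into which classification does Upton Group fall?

Aggregate declared import value: $35,706 + $39,483 + $17,608 + $39,516 + $21,076 + $3,618 + $15,031 + $31,532 + $33,837 + $30,051 + $29,348 + $35,018 = $331,824.
$331,824 > $320,000, so Band 3 applies.

Band 3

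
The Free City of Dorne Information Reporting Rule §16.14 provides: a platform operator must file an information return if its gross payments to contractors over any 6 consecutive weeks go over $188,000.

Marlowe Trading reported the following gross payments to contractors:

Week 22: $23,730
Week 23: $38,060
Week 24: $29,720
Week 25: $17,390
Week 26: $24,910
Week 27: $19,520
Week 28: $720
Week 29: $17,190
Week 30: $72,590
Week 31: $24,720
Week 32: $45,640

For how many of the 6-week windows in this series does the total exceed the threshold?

0

Week 22–Week 27: $23,730 + $38,060 + $29,720 + $17,390 + $24,910 + $19,520 = $153,330 (under)
Week 23–Week 28: $38,060 + $29,720 + $17,390 + $24,910 + $19,520 + $720 = $130,320 (under)
Week 24–Week 29: $29,720 + $17,390 + $24,910 + $19,520 + $720 + $17,190 = $109,450 (under)
Week 25–Week 30: $17,390 + $24,910 + $19,520 + $720 + $17,190 + $72,590 = $152,320 (under)
Week 26–Week 31: $24,910 + $19,520 + $720 + $17,190 + $72,590 + $24,720 = $159,650 (under)
Week 27–Week 32: $19,520 + $720 + $17,190 + $72,590 + $24,720 + $45,640 = $180,380 (under)
0 windows exceed the threshold.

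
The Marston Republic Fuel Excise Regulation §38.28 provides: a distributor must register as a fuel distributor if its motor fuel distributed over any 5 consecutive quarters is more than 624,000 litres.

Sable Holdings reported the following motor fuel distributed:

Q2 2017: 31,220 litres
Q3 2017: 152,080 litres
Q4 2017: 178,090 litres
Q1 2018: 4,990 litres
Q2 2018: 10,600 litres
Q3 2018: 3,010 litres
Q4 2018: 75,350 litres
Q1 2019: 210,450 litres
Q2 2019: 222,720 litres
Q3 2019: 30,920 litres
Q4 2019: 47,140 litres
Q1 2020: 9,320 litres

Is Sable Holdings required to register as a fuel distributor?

No

Q2 2017–Q2 2018: 31,220 litres + 152,080 litres + 178,090 litres + 4,990 litres + 10,600 litres = 376,980 litres (under)
Q3 2017–Q3 2018: 152,080 litres + 178,090 litres + 4,990 litres + 10,600 litres + 3,010 litres = 348,770 litres (under)
Q4 2017–Q4 2018: 178,090 litres + 4,990 litres + 10,600 litres + 3,010 litres + 75,350 litres = 272,040 litres (under)
Q1 2018–Q1 2019: 4,990 litres + 10,600 litres + 3,010 litres + 75,350 litres + 210,450 litres = 304,400 litres (under)
Q2 2018–Q2 2019: 10,600 litres + 3,010 litres + 75,350 litres + 210,450 litres + 222,720 litres = 522,130 litres (under)
Q3 2018–Q3 2019: 3,010 litres + 75,350 litres + 210,450 litres + 222,720 litres + 30,920 litres = 542,450 litres (under)
Q4 2018–Q4 2019: 75,350 litres + 210,450 litres + 222,720 litres + 30,920 litres + 47,140 litres = 586,580 litres (under)
Q1 2019–Q1 2020: 210,450 litres + 222,720 litres + 30,920 litres + 47,140 litres + 9,320 litres = 520,550 litres (under)
No window exceeds 624,000 litres.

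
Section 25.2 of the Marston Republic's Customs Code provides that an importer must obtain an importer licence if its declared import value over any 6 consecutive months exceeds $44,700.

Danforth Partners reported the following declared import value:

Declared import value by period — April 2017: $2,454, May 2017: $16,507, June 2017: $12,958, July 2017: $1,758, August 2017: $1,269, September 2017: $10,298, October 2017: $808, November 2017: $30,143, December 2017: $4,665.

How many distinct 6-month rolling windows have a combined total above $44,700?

April 2017–September 2017: $2,454 + $16,507 + $12,958 + $1,758 + $1,269 + $10,298 = $45,244 (over)
May 2017–October 2017: $16,507 + $12,958 + $1,758 + $1,269 + $10,298 + $808 = $43,598 (under)
June 2017–November 2017: $12,958 + $1,758 + $1,269 + $10,298 + $808 + $30,143 = $57,234 (over)
July 2017–December 2017: $1,758 + $1,269 + $10,298 + $808 + $30,143 + $4,665 = $48,941 (over)
3 windows exceed the threshold.

3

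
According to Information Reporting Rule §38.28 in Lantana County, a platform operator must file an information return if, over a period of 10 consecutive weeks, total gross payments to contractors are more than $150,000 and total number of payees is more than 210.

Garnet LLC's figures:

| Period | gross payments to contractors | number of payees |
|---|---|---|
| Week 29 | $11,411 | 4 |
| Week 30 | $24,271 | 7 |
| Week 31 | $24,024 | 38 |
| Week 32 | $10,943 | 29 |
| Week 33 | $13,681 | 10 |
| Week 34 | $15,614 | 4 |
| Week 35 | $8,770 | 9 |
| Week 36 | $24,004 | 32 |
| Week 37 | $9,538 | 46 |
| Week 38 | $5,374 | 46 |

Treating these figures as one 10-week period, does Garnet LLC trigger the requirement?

No

Total gross payments to contractors: $11,411 + $24,271 + $24,024 + $10,943 + $13,681 + $15,614 + $8,770 + $24,004 + $9,538 + $5,374 = $147,630 (≤ $150,000).
Total number of payees: 4 + 7 + 38 + 29 + 10 + 4 + 9 + 32 + 46 + 46 = 225 (> 210).
The test is 'and': the rule requires both, and at least one is not exceeded.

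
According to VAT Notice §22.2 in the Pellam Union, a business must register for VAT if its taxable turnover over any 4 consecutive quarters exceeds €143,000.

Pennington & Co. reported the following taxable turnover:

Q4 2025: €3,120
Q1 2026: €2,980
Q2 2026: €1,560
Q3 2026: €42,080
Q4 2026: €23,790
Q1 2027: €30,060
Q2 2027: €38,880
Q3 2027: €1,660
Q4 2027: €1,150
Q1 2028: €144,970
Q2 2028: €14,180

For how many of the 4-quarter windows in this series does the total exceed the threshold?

2

Q4 2025–Q3 2026: €3,120 + €2,980 + €1,560 + €42,080 = €49,740 (under)
Q1 2026–Q4 2026: €2,980 + €1,560 + €42,080 + €23,790 = €70,410 (under)
Q2 2026–Q1 2027: €1,560 + €42,080 + €23,790 + €30,060 = €97,490 (under)
Q3 2026–Q2 2027: €42,080 + €23,790 + €30,060 + €38,880 = €134,810 (under)
Q4 2026–Q3 2027: €23,790 + €30,060 + €38,880 + €1,660 = €94,390 (under)
Q1 2027–Q4 2027: €30,060 + €38,880 + €1,660 + €1,150 = €71,750 (under)
Q2 2027–Q1 2028: €38,880 + €1,660 + €1,150 + €144,970 = €186,660 (over)
Q3 2027–Q2 2028: €1,660 + €1,150 + €144,970 + €14,180 = €161,960 (over)
2 windows exceed the threshold.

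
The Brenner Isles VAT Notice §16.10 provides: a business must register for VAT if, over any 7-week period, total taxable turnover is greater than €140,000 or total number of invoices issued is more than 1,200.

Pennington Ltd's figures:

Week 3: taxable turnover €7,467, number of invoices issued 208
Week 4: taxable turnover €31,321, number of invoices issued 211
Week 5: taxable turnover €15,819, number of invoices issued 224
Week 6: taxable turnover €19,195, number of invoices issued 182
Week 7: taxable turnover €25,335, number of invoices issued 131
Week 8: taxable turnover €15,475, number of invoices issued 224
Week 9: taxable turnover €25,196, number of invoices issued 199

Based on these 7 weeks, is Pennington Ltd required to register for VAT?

Total taxable turnover: €7,467 + €31,321 + €15,819 + €19,195 + €25,335 + €15,475 + €25,196 = €139,808 (≤ €140,000).
Total number of invoices issued: 208 + 211 + 224 + 182 + 131 + 224 + 199 = 1,379 (> 1,200).
The test is 'or': at least one threshold is exceeded.

Yes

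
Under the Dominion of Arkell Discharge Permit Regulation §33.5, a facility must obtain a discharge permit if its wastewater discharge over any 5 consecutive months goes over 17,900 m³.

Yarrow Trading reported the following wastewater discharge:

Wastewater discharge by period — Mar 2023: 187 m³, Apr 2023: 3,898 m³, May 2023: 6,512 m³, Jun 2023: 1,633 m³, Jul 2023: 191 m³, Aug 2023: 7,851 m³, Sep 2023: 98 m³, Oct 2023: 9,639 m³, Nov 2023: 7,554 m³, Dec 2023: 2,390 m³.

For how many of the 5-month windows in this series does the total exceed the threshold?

Mar 2023–Jul 2023: 187 m³ + 3,898 m³ + 6,512 m³ + 1,633 m³ + 191 m³ = 12,421 m³ (under)
Apr 2023–Aug 2023: 3,898 m³ + 6,512 m³ + 1,633 m³ + 191 m³ + 7,851 m³ = 20,085 m³ (over)
May 2023–Sep 2023: 6,512 m³ + 1,633 m³ + 191 m³ + 7,851 m³ + 98 m³ = 16,285 m³ (under)
Jun 2023–Oct 2023: 1,633 m³ + 191 m³ + 7,851 m³ + 98 m³ + 9,639 m³ = 19,412 m³ (over)
Jul 2023–Nov 2023: 191 m³ + 7,851 m³ + 98 m³ + 9,639 m³ + 7,554 m³ = 25,333 m³ (over)
Aug 2023–Dec 2023: 7,851 m³ + 98 m³ + 9,639 m³ + 7,554 m³ + 2,390 m³ = 27,532 m³ (over)
4 windows exceed the threshold.

4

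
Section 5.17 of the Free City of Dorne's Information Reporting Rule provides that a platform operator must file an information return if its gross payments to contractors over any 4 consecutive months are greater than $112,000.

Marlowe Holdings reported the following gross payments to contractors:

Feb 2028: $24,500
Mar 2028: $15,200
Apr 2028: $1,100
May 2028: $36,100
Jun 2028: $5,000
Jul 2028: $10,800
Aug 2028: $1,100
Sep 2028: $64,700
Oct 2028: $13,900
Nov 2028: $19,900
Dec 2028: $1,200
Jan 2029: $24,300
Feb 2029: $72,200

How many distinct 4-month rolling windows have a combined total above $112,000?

Feb 2028–May 2028: $24,500 + $15,200 + $1,100 + $36,100 = $76,900 (under)
Mar 2028–Jun 2028: $15,200 + $1,100 + $36,100 + $5,000 = $57,400 (under)
Apr 2028–Jul 2028: $1,100 + $36,100 + $5,000 + $10,800 = $53,000 (under)
May 2028–Aug 2028: $36,100 + $5,000 + $10,800 + $1,100 = $53,000 (under)
Jun 2028–Sep 2028: $5,000 + $10,800 + $1,100 + $64,700 = $81,600 (under)
Jul 2028–Oct 2028: $10,800 + $1,100 + $64,700 + $13,900 = $90,500 (under)
Aug 2028–Nov 2028: $1,100 + $64,700 + $13,900 + $19,900 = $99,600 (under)
Sep 2028–Dec 2028: $64,700 + $13,900 + $19,900 + $1,200 = $99,700 (under)
Oct 2028–Jan 2029: $13,900 + $19,900 + $1,200 + $24,300 = $59,300 (under)
Nov 2028–Feb 2029: $19,900 + $1,200 + $24,300 + $72,200 = $117,600 (over)
1 window exceeds the threshold.

1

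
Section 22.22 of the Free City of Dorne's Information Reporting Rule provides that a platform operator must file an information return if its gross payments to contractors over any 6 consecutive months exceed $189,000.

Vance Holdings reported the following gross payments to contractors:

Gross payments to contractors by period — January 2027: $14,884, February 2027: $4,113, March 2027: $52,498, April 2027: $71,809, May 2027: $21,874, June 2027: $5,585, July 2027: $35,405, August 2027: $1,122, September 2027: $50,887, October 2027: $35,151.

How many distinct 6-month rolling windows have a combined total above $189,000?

January 2027–June 2027: $14,884 + $4,113 + $52,498 + $71,809 + $21,874 + $5,585 = $170,763 (under)
February 2027–July 2027: $4,113 + $52,498 + $71,809 + $21,874 + $5,585 + $35,405 = $191,284 (over)
March 2027–August 2027: $52,498 + $71,809 + $21,874 + $5,585 + $35,405 + $1,122 = $188,293 (under)
April 2027–September 2027: $71,809 + $21,874 + $5,585 + $35,405 + $1,122 + $50,887 = $186,682 (under)
May 2027–October 2027: $21,874 + $5,585 + $35,405 + $1,122 + $50,887 + $35,151 = $150,024 (under)
1 window exceeds the threshold.

1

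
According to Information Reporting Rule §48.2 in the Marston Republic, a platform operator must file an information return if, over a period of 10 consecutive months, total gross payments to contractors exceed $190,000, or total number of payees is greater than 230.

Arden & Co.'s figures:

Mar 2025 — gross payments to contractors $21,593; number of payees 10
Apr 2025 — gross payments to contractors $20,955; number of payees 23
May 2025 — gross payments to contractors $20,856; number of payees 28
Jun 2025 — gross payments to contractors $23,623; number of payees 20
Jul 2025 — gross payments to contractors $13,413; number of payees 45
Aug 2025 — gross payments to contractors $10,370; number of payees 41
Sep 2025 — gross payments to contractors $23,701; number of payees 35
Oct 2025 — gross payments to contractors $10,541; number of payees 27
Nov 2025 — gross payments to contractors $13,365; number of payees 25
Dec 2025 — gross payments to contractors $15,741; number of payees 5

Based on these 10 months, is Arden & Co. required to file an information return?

Yes

Total gross payments to contractors: $21,593 + $20,955 + $20,856 + $23,623 + $13,413 + $10,370 + $23,701 + $10,541 + $13,365 + $15,741 = $174,158 (≤ $190,000).
Total number of payees: 10 + 23 + 28 + 20 + 45 + 41 + 35 + 27 + 25 + 5 = 259 (> 230).
The test is 'or': at least one threshold is exceeded.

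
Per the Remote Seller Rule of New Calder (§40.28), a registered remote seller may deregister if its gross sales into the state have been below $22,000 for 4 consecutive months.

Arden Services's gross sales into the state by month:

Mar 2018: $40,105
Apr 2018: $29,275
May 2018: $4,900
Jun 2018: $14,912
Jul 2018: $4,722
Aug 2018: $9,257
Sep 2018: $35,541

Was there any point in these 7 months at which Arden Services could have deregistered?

Yes

Months below $22,000: May 2018, Jun 2018, Jul 2018, Aug 2018.
Longest run of consecutive months below the threshold: 4.
4 ≥ 4, so Arden Services became eligible.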